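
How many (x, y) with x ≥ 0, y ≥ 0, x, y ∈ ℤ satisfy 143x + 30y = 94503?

gcd(143, 30) = 1.
By Bézout, 143·(-13) + 30·(62) = 1.
One solution: (21, 3050).
General: x = 21 + 30t, y = 3050 - 143t.
x ≥ 0 ⇒ t ≥ 0; y ≥ 0 ⇒ t ≤ 21. So t ∈ [0, 21]: 22 solutions.

22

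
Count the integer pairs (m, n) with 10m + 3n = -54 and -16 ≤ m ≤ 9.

gcd(10, 3) = 1  (10 = 3*3 + 1, 3 = 3*1).
Back-substituting, 10*(1) + 3*(-3) = 1.
Scale by -54: particular solution (-54, 162); reduce m mod 3: (0, -18).
General solution: m = 0 + 3t, n = -18 - 10t for integer t.
-16 ≤ 0 + 3t ≤ 9 gives t ∈ [-5, 3], which is 9 values.

9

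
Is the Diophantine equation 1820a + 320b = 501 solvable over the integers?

no

gcd(1820, 320) = 20  (1820 = 5×320 + 220, 320 = 1×220 + 100, 220 = 2×100 + 20, 100 = 5×20).
20 does not divide 501 (remainder 1), so no integer solutions.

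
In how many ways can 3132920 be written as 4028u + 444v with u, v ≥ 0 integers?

7

gcd(4028, 444):
  4028 = 9*444 + 32
  444 = 13*32 + 28
  32 = 1*28 + 4
  28 = 7*4
so gcd(4028, 444) = 4.
Back-substitute for Bézout coefficients:
  4 = 32 - 1*28
  ... = 4028*(14) + 444*(-127)
Scale by 783230: one solution is (10965220, -99470210). Reduce u mod 111: (85, 6285).
General: u = 85 + 111t, v = 6285 - 1007t.
u ≥ 0 ⇒ t ≥ 0; v ≥ 0 ⇒ t ≤ 6. So t ∈ [0, 6]: 7 solutions.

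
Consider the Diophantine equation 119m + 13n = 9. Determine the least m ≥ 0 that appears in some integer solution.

11

gcd(119, 13) = 1  (119 = 9×13 + 2, 13 = 6×2 + 1, 2 = 2×1).
1 divides 9, so solutions exist.
Back-substituting, 119×(-6) + 13×(55) = 1.
Scale by 9/1 = 9: (m₀, n₀) = (-54, 495).
General solution: m = -54 + 13t, n = 495 - 119t for integer t.
m ≥ 0: smallest is -54 mod 13 = 11 (at t = 5), with n = -100.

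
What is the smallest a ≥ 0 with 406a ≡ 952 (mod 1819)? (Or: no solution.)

gcd(1819, 406):
  1819 = 4×406 + 195
  406 = 2×195 + 16
  195 = 12×16 + 3
  16 = 5×3 + 1
  3 = 3×1
so gcd(1819, 406) = 1.
1 divides 952, so solutions exist.
Back-substitute for Bézout coefficients:
  1 = 16 - 5×3
  ... = 406×(569) + 1819×(-127)
So 406×(569) ≡ 1 (mod 1819); multiply by 952: a ≡ 541688 (mod 1819).
Smallest nonnegative: a = 541688 mod 1819 = 1445.

1445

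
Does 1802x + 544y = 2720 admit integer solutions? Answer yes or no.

gcd(1802, 544) = 34.
34 divides 2720, so integer solutions exist.

yes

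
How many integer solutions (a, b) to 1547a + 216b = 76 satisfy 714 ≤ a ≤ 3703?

14

gcd(1547, 216) = 1  (1547 = 7×216 + 35, 216 = 6×35 + 6, 35 = 5×6 + 5, 6 = 1×5 + 1, 5 = 5×1).
Back-substituting, 1547×(-37) + 216×(265) = 1.
Scale by 76: particular solution (-2812, 20140); reduce a mod 216: (212, -1518).
General solution: a = 212 + 216t, b = -1518 - 1547t for integer t.
714 ≤ 212 + 216t ≤ 3703 gives t ∈ [3, 16], which is 14 values.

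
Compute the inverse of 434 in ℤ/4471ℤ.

546

gcd(4471, 434):
  4471 = 10×434 + 131
  434 = 3×131 + 41
  131 = 3×41 + 8
  41 = 5×8 + 1
  8 = 8×1
so gcd(4471, 434) = 1.
Back-substitute for Bézout coefficients:
  1 = 41 - 5×8
  ... = 434×(546) + 4471×(-53)
So 434×546 ≡ 1 (mod 4471), and 546 mod 4471 = 546.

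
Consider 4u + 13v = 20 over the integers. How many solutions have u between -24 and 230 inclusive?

gcd(13, 4):
  13 = 3*4 + 1
  4 = 4*1
so gcd(13, 4) = 1.
Back-substitute for Bézout coefficients:
  1 = 13 - 3*4
  ... = 4*(-3) + 13*(1)
Scale by 20: particular solution (-60, 20); reduce u mod 13: (5, 0).
General solution: u = 5 + 13t, v = 0 - 4t for integer t.
-24 ≤ 5 + 13t ≤ 230 gives t ∈ [-2, 17], which is 20 values.

20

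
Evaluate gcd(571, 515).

1

gcd(571, 515):
  571 = 1·515 + 56
  515 = 9·56 + 11
  56 = 5·11 + 1
  11 = 11·1
so gcd(571, 515) = 1.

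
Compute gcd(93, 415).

1

gcd(415, 93):
  415 = 4·93 + 43
  93 = 2·43 + 7
  43 = 6·7 + 1
  7 = 7·1
so gcd(415, 93) = 1.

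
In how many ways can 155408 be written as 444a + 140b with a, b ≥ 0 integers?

gcd(444, 140) = 4  (444 = 3*140 + 24, 140 = 5*24 + 20, 24 = 1*20 + 4, 20 = 5*4).
Back-substituting, 444*(6) + 140*(-19) = 4.
Scale by 38852: one solution is (233112, -738188). Reduce a mod 35: (12, 1072).
General: a = 12 + 35t, b = 1072 - 111t.
a ≥ 0 ⇒ t ≥ 0; b ≥ 0 ⇒ t ≤ 9. So t ∈ [0, 9]: 10 solutions.

10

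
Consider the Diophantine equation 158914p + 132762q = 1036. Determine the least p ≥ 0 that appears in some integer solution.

gcd(158914, 132762) = 14  (158914 = 1×132762 + 26152, 132762 = 5×26152 + 2002, 26152 = 13×2002 + 126, 2002 = 15×126 + 112, 126 = 1×112 + 14, 112 = 8×14).
14 divides 1036, so solutions exist.
Back-substituting, 158914×(1061) + 132762×(-1270) = 14.
Scale by 1036/14 = 74: (p₀, q₀) = (78514, -93980).
General solution: p = 78514 + 9483t, q = -93980 - 11351t for integer t.
p ≥ 0: smallest is 78514 mod 9483 = 2650 (at t = -8), with q = -3172.

2650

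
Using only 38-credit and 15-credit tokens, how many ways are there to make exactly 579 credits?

Need nonnegative integers with 38j + 15k = 579.
gcd(38, 15) = 1, and 38·(2) + 15·(-5) = 1.
So (j₀, k₀) = (1158, -2895); general j = 1158 + 15t, k = -2895 - 38t.
j ≥ 0 ⇒ t ≥ -77; k ≥ 0 ⇒ t ≤ -77. That's 1 value of t.

1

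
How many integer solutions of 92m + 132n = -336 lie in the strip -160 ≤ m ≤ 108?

8

gcd(132, 92) = 4.
By Bézout, 92×(-10) + 132×(7) = 4.
Particular solution: (15, -13).
General solution: m = 15 + 33t, n = -13 - 23t for integer t.
-160 ≤ 15 + 33t ≤ 108 gives t ∈ [-5, 2], which is 8 values.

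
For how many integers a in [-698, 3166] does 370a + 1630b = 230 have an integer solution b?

gcd(1630, 370) = 10.
By Bézout, 370×(-22) + 1630×(5) = 10.
Particular solution: (146, -33).
General solution: a = 146 + 163t, b = -33 - 37t for integer t.
-698 ≤ 146 + 163t ≤ 3166 gives t ∈ [-5, 18], which is 24 values.

24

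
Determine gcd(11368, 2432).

gcd(11368, 2432) = 8  (11368 = 4·2432 + 1640, 2432 = 1·1640 + 792, 1640 = 2·792 + 56, 792 = 14·56 + 8, 56 = 7·8).

8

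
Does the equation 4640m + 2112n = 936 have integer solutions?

no

gcd(4640, 2112) = 32  (4640 = 2*2112 + 416, 2112 = 5*416 + 32, 416 = 13*32).
32 does not divide 936 (remainder 8), so no integer solutions.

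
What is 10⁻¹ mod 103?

gcd(103, 10):
  103 = 10×10 + 3
  10 = 3×3 + 1
  3 = 3×1
so gcd(103, 10) = 1.
Back-substitute for Bézout coefficients:
  1 = 10 - 3×3
  ... = 10×(31) + 103×(-3)
So 10×31 ≡ 1 (mod 103), and 31 mod 103 = 31.

31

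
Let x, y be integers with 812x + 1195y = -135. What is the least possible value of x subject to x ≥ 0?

225

gcd(1195, 812):
  1195 = 1*812 + 383
  812 = 2*383 + 46
  383 = 8*46 + 15
  46 = 3*15 + 1
  15 = 15*1
so gcd(1195, 812) = 1.
1 divides -135, so solutions exist.
Back-substitute for Bézout coefficients:
  1 = 46 - 3*15
  ... = 812*(78) + 1195*(-53)
Scale by -135/1 = -135: (x₀, y₀) = (-10530, 7155).
General solution: x = -10530 + 1195t, y = 7155 - 812t for integer t.
x ≥ 0: smallest is -10530 mod 1195 = 225 (at t = 9), with y = -153.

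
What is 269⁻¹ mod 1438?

gcd(1438, 269) = 1.
By Bézout, 269·(-433) + 1438·(81) = 1.
So 269·-433 ≡ 1 (mod 1438), and -433 mod 1438 = 1005.

1005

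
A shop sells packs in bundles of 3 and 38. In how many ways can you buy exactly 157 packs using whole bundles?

1

Need nonnegative integers with 3j + 38k = 157.
gcd(3, 38) = 1, and 3·(13) + 38·(-1) = 1.
So (j₀, k₀) = (2041, -157); general j = 2041 + 38t, k = -157 - 3t.
j ≥ 0 ⇒ t ≥ -53; k ≥ 0 ⇒ t ≤ -53. That's 1 value of t.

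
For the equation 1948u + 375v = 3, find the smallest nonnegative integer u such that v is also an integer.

36

gcd(1948, 375) = 1.
1 divides 3, so solutions exist.
By Bézout, 1948·(-113) + 375·(587) = 1.
Scale by 3/1 = 3: (u₀, v₀) = (-339, 1761).
General solution: u = -339 + 375t, v = 1761 - 1948t for integer t.
u ≥ 0: smallest is -339 mod 375 = 36 (at t = 1), with v = -187.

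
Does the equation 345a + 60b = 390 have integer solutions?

gcd(345, 60):
  345 = 5×60 + 45
  60 = 1×45 + 15
  45 = 3×15
so gcd(345, 60) = 15.
15 divides 390, so integer solutions exist.

yes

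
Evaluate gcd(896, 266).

gcd(896, 266):
  896 = 3×266 + 98
  266 = 2×98 + 70
  98 = 1×70 + 28
  70 = 2×28 + 14
  28 = 2×14
so gcd(896, 266) = 14.

14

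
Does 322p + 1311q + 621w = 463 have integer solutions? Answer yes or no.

gcd(1311, 322) = 23  (1311 = 4·322 + 23, 322 = 14·23).
gcd(23, 621) = 23.
23 does not divide 463 (remainder 3), so no integer solutions.

no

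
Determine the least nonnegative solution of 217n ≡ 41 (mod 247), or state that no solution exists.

188

gcd(247, 217):
  247 = 1×217 + 30
  217 = 7×30 + 7
  30 = 4×7 + 2
  7 = 3×2 + 1
  2 = 2×1
so gcd(247, 217) = 1.
1 divides 41, so solutions exist.
Back-substitute for Bézout coefficients:
  1 = 7 - 3×2
  ... = 217×(107) + 247×(-94)
So 217×(107) ≡ 1 (mod 247); multiply by 41: n ≡ 4387 (mod 247).
Smallest nonnegative: n = 4387 mod 247 = 188.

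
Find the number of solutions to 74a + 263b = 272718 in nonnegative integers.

gcd(263, 74) = 1  (263 = 3×74 + 41, 74 = 1×41 + 33, 41 = 1×33 + 8, 33 = 4×8 + 1, 8 = 8×1).
Back-substituting, 74×(32) + 263×(-9) = 1.
Scale by 272718: one solution is (8726976, -2454462). Reduce a mod 263: (110, 1006).
General: a = 110 + 263t, b = 1006 - 74t.
a ≥ 0 ⇒ t ≥ 0; b ≥ 0 ⇒ t ≤ 13. So t ∈ [0, 13]: 14 solutions.

14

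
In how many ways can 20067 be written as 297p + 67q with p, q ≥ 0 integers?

1

gcd(297, 67) = 1  (297 = 4×67 + 29, 67 = 2×29 + 9, 29 = 3×9 + 2, 9 = 4×2 + 1, 2 = 2×1).
Back-substituting, 297×(-30) + 67×(133) = 1.
Scale by 20067: one solution is (-602010, 2668911). Reduce p mod 67: (52, 69).
General: p = 52 + 67t, q = 69 - 297t.
p ≥ 0 ⇒ t ≥ 0; q ≥ 0 ⇒ t ≤ 0. So t ∈ [0, 0]: 1 solution.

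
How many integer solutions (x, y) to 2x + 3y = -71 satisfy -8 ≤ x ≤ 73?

gcd(3, 2):
  3 = 1×2 + 1
  2 = 2×1
so gcd(3, 2) = 1.
Back-substitute for Bézout coefficients:
  1 = 3 - 1×2
  ... = 2×(-1) + 3×(1)
Scale by -71: particular solution (71, -71); reduce x mod 3: (2, -25).
General solution: x = 2 + 3t, y = -25 - 2t for integer t.
-8 ≤ 2 + 3t ≤ 73 gives t ∈ [-3, 23], which is 27 values.

27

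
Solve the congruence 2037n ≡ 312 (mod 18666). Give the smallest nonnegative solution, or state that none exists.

gcd(18666, 2037) = 3.
3 divides 312, so solutions exist.
By Bézout, 2037*(-953) + 18666*(104) = 3.
So 2037*(-953) ≡ 3 (mod 18666); multiply by 104: n ≡ -99112 (mod 6222).
Smallest nonnegative: n = -99112 mod 6222 = 440.

440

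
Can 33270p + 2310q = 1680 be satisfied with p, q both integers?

yes

gcd(33270, 2310) = 30  (33270 = 14·2310 + 930, 2310 = 2·930 + 450, 930 = 2·450 + 30, 450 = 15·30).
30 divides 1680, so integer solutions exist.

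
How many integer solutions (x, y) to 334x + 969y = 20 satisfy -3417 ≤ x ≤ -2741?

1

gcd(969, 334) = 1  (969 = 2*334 + 301, 334 = 1*301 + 33, 301 = 9*33 + 4, 33 = 8*4 + 1, 4 = 4*1).
Back-substituting, 334*(235) + 969*(-81) = 1.
Scale by 20: particular solution (4700, -1620); reduce x mod 969: (824, -284).
General solution: x = 824 + 969t, y = -284 - 334t for integer t.
-3417 ≤ 824 + 969t ≤ -2741 gives t ∈ [-4, -4], which is 1 value.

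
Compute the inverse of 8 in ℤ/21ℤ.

gcd(21, 8):
  21 = 2×8 + 5
  8 = 1×5 + 3
  5 = 1×3 + 2
  3 = 1×2 + 1
  2 = 2×1
so gcd(21, 8) = 1.
Back-substitute for Bézout coefficients:
  1 = 3 - 1×2
  ... = 8×(8) + 21×(-3)
So 8×8 ≡ 1 (mod 21), and 8 mod 21 = 8.

8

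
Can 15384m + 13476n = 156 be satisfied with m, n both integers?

gcd(15384, 13476) = 12  (15384 = 1*13476 + 1908, 13476 = 7*1908 + 120, 1908 = 15*120 + 108, 120 = 1*108 + 12, 108 = 9*12).
12 divides 156, so integer solutions exist.

yes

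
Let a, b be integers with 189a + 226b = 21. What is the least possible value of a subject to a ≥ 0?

gcd(226, 189):
  226 = 1×189 + 37
  189 = 5×37 + 4
  37 = 9×4 + 1
  4 = 4×1
so gcd(226, 189) = 1.
1 divides 21, so solutions exist.
Back-substitute for Bézout coefficients:
  1 = 37 - 9×4
  ... = 189×(-55) + 226×(46)
Scale by 21/1 = 21: (a₀, b₀) = (-1155, 966).
General solution: a = -1155 + 226t, b = 966 - 189t for integer t.
a ≥ 0: smallest is -1155 mod 226 = 201 (at t = 6), with b = -168.

201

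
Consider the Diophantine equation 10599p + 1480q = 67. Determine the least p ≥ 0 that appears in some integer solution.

gcd(10599, 1480):
  10599 = 7×1480 + 239
  1480 = 6×239 + 46
  239 = 5×46 + 9
  46 = 5×9 + 1
  9 = 9×1
so gcd(10599, 1480) = 1.
1 divides 67, so solutions exist.
Back-substitute for Bézout coefficients:
  1 = 46 - 5×9
  ... = 10599×(-161) + 1480×(1153)
Scale by 67/1 = 67: (p₀, q₀) = (-10787, 77251).
General solution: p = -10787 + 1480t, q = 77251 - 10599t for integer t.
p ≥ 0: smallest is -10787 mod 1480 = 1053 (at t = 8), with q = -7541.

1053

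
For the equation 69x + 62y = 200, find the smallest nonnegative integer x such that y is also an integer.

gcd(69, 62):
  69 = 1·62 + 7
  62 = 8·7 + 6
  7 = 1·6 + 1
  6 = 6·1
so gcd(69, 62) = 1.
1 divides 200, so solutions exist.
Back-substitute for Bézout coefficients:
  1 = 7 - 1·6
  ... = 69·(9) + 62·(-10)
Scale by 200/1 = 200: (x₀, y₀) = (1800, -2000).
General solution: x = 1800 + 62t, y = -2000 - 69t for integer t.
x ≥ 0: smallest is 1800 mod 62 = 2 (at t = -29), with y = 1.

2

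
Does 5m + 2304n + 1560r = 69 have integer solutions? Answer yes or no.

gcd(2304, 5) = 1  (2304 = 460·5 + 4, 5 = 1·4 + 1, 4 = 4·1).
gcd(1, 1560) = 1.
1 divides 69, so integer solutions exist.

yes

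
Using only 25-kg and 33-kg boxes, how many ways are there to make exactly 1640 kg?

Need nonnegative integers with 25j + 33k = 1640.
gcd(25, 33) = 1, and 25·(4) + 33·(-3) = 1.
So (j₀, k₀) = (6560, -4920); general j = 6560 + 33t, k = -4920 - 25t.
j ≥ 0 ⇒ t ≥ -198; k ≥ 0 ⇒ t ≤ -197. That's 2 values of t.

2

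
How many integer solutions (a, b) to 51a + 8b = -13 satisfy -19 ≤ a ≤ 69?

gcd(51, 8):
  51 = 6*8 + 3
  8 = 2*3 + 2
  3 = 1*2 + 1
  2 = 2*1
so gcd(51, 8) = 1.
Back-substitute for Bézout coefficients:
  1 = 3 - 1*2
  ... = 51*(3) + 8*(-19)
Scale by -13: particular solution (-39, 247); reduce a mod 8: (1, -8).
General solution: a = 1 + 8t, b = -8 - 51t for integer t.
-19 ≤ 1 + 8t ≤ 69 gives t ∈ [-2, 8], which is 11 values.

11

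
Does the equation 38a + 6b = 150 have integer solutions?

yes

gcd(38, 6) = 2  (38 = 6*6 + 2, 6 = 3*2).
2 divides 150, so integer solutions exist.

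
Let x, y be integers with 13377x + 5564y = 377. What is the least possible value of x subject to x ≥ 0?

gcd(13377, 5564):
  13377 = 2*5564 + 2249
  5564 = 2*2249 + 1066
  2249 = 2*1066 + 117
  1066 = 9*117 + 13
  117 = 9*13
so gcd(13377, 5564) = 13.
13 divides 377, so solutions exist.
Back-substitute for Bézout coefficients:
  13 = 1066 - 9*117
  ... = 13377*(-47) + 5564*(113)
Scale by 377/13 = 29: (x₀, y₀) = (-1363, 3277).
General solution: x = -1363 + 428t, y = 3277 - 1029t for integer t.
x ≥ 0: smallest is -1363 mod 428 = 349 (at t = 4), with y = -839.

349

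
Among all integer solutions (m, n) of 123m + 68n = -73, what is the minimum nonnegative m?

gcd(123, 68):
  123 = 1*68 + 55
  68 = 1*55 + 13
  55 = 4*13 + 3
  13 = 4*3 + 1
  3 = 3*1
so gcd(123, 68) = 1.
1 divides -73, so solutions exist.
Back-substitute for Bézout coefficients:
  1 = 13 - 4*3
  ... = 123*(-21) + 68*(38)
Scale by -73/1 = -73: (m₀, n₀) = (1533, -2774).
General solution: m = 1533 + 68t, n = -2774 - 123t for integer t.
m ≥ 0: smallest is 1533 mod 68 = 37 (at t = -22), with n = -68.

37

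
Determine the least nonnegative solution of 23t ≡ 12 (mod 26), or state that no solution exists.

22

gcd(26, 23) = 1  (26 = 1*23 + 3, 23 = 7*3 + 2, 3 = 1*2 + 1, 2 = 2*1).
1 divides 12, so solutions exist.
Back-substituting, 23*(-9) + 26*(8) = 1.
So 23*(-9) ≡ 1 (mod 26); multiply by 12: t ≡ -108 (mod 26).
Smallest nonnegative: t = -108 mod 26 = 22.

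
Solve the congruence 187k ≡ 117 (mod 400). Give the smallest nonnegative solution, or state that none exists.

gcd(400, 187):
  400 = 2*187 + 26
  187 = 7*26 + 5
  26 = 5*5 + 1
  5 = 5*1
so gcd(400, 187) = 1.
1 divides 117, so solutions exist.
Back-substitute for Bézout coefficients:
  1 = 26 - 5*5
  ... = 187*(-77) + 400*(36)
So 187*(-77) ≡ 1 (mod 400); multiply by 117: k ≡ -9009 (mod 400).
Smallest nonnegative: k = -9009 mod 400 = 191.

191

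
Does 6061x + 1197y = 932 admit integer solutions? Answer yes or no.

no

gcd(6061, 1197) = 19  (6061 = 5·1197 + 76, 1197 = 15·76 + 57, 76 = 1·57 + 19, 57 = 3·19).
19 does not divide 932 (remainder 1), so no integer solutions.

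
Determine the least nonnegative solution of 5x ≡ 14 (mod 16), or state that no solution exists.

gcd(16, 5) = 1  (16 = 3·5 + 1, 5 = 5·1).
1 divides 14, so solutions exist.
Back-substituting, 5·(-3) + 16·(1) = 1.
So 5·(-3) ≡ 1 (mod 16); multiply by 14: x ≡ -42 (mod 16).
Smallest nonnegative: x = -42 mod 16 = 6.

6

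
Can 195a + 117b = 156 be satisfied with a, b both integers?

gcd(195, 117) = 39  (195 = 1·117 + 78, 117 = 1·78 + 39, 78 = 2·39).
39 divides 156, so integer solutions exist.

yes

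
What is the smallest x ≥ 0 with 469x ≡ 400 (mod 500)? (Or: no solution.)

gcd(500, 469) = 1  (500 = 1*469 + 31, 469 = 15*31 + 4, 31 = 7*4 + 3, 4 = 1*3 + 1, 3 = 3*1).
1 divides 400, so solutions exist.
Back-substituting, 469*(129) + 500*(-121) = 1.
So 469*(129) ≡ 1 (mod 500); multiply by 400: x ≡ 51600 (mod 500).
Smallest nonnegative: x = 51600 mod 500 = 100.

100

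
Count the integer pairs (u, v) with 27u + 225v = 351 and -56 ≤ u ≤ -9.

gcd(225, 27) = 9.
By Bézout, 27*(-8) + 225*(1) = 9.
Particular solution: (13, 0).
General solution: u = 13 + 25t, v = 0 - 3t for integer t.
-56 ≤ 13 + 25t ≤ -9 gives t ∈ [-2, -1], which is 2 values.

2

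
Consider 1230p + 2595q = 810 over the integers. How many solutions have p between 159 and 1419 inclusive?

gcd(2595, 1230) = 15.
By Bézout, 1230·(19) + 2595·(-9) = 15.
Particular solution: (161, -76).
General solution: p = 161 + 173t, q = -76 - 82t for integer t.
159 ≤ 161 + 173t ≤ 1419 gives t ∈ [0, 7], which is 8 values.

8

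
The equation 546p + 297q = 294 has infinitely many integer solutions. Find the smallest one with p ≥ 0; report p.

gcd(546, 297):
  546 = 1·297 + 249
  297 = 1·249 + 48
  249 = 5·48 + 9
  48 = 5·9 + 3
  9 = 3·3
so gcd(546, 297) = 3.
3 divides 294, so solutions exist.
Back-substitute for Bézout coefficients:
  3 = 48 - 5·9
  ... = 546·(-31) + 297·(57)
Scale by 294/3 = 98: (p₀, q₀) = (-3038, 5586).
General solution: p = -3038 + 99t, q = 5586 - 182t for integer t.
p ≥ 0: smallest is -3038 mod 99 = 31 (at t = 31), with q = -56.

31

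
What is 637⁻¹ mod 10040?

8653

gcd(10040, 637):
  10040 = 15·637 + 485
  637 = 1·485 + 152
  485 = 3·152 + 29
  152 = 5·29 + 7
  29 = 4·7 + 1
  7 = 7·1
so gcd(10040, 637) = 1.
Back-substitute for Bézout coefficients:
  1 = 29 - 4·7
  ... = 637·(-1387) + 10040·(88)
So 637·-1387 ≡ 1 (mod 10040), and -1387 mod 10040 = 8653.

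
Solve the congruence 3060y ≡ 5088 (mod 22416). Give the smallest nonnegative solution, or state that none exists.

gcd(22416, 3060) = 12.
12 divides 5088, so solutions exist.
By Bézout, 3060×(315) + 22416×(-43) = 12.
So 3060×(315) ≡ 12 (mod 22416); multiply by 424: y ≡ 133560 (mod 1868).
Smallest nonnegative: y = 133560 mod 1868 = 932.

932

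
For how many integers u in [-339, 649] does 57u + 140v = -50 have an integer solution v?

7

gcd(140, 57) = 1  (140 = 2×57 + 26, 57 = 2×26 + 5, 26 = 5×5 + 1, 5 = 5×1).
Back-substituting, 57×(-27) + 140×(11) = 1.
Scale by -50: particular solution (1350, -550); reduce u mod 140: (90, -37).
General solution: u = 90 + 140t, v = -37 - 57t for integer t.
-339 ≤ 90 + 140t ≤ 649 gives t ∈ [-3, 3], which is 7 values.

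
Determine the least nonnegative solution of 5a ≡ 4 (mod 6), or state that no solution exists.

gcd(6, 5):
  6 = 1*5 + 1
  5 = 5*1
so gcd(6, 5) = 1.
1 divides 4, so solutions exist.
Back-substitute for Bézout coefficients:
  1 = 6 - 1*5
  ... = 5*(-1) + 6*(1)
So 5*(-1) ≡ 1 (mod 6); multiply by 4: a ≡ -4 (mod 6).
Smallest nonnegative: a = -4 mod 6 = 2.

2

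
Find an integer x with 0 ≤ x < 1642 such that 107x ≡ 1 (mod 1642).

399

gcd(1642, 107) = 1.
By Bézout, 107*(399) + 1642*(-26) = 1.
So 107*399 ≡ 1 (mod 1642), and 399 mod 1642 = 399.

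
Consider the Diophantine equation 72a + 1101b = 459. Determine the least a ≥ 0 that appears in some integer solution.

144

gcd(1101, 72) = 3  (1101 = 15×72 + 21, 72 = 3×21 + 9, 21 = 2×9 + 3, 9 = 3×3).
3 divides 459, so solutions exist.
Back-substituting, 72×(-107) + 1101×(7) = 3.
Scale by 459/3 = 153: (a₀, b₀) = (-16371, 1071).
General solution: a = -16371 + 367t, b = 1071 - 24t for integer t.
a ≥ 0: smallest is -16371 mod 367 = 144 (at t = 45), with b = -9.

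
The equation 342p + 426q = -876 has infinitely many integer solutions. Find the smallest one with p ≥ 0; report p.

gcd(426, 342) = 6  (426 = 1×342 + 84, 342 = 4×84 + 6, 84 = 14×6).
6 divides -876, so solutions exist.
Back-substituting, 342×(5) + 426×(-4) = 6.
Scale by -876/6 = -146: (p₀, q₀) = (-730, 584).
General solution: p = -730 + 71t, q = 584 - 57t for integer t.
p ≥ 0: smallest is -730 mod 71 = 51 (at t = 11), with q = -43.

51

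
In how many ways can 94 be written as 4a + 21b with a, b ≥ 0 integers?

1

gcd(21, 4) = 1.
By Bézout, 4·(-5) + 21·(1) = 1.
One solution: (13, 2).
General: a = 13 + 21t, b = 2 - 4t.
a ≥ 0 ⇒ t ≥ 0; b ≥ 0 ⇒ t ≤ 0. So t ∈ [0, 0]: 1 solution.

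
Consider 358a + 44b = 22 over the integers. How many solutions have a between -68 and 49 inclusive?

gcd(358, 44):
  358 = 8·44 + 6
  44 = 7·6 + 2
  6 = 3·2
so gcd(358, 44) = 2.
Back-substitute for Bézout coefficients:
  2 = 44 - 7·6
  ... = 358·(-7) + 44·(57)
Scale by 11: particular solution (-77, 627); reduce a mod 22: (11, -89).
General solution: a = 11 + 22t, b = -89 - 179t for integer t.
-68 ≤ 11 + 22t ≤ 49 gives t ∈ [-3, 1], which is 5 values.

5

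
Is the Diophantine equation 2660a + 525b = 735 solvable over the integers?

gcd(2660, 525):
  2660 = 5×525 + 35
  525 = 15×35
so gcd(2660, 525) = 35.
35 divides 735, so integer solutions exist.

yes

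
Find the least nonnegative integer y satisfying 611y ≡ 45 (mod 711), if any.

675

gcd(711, 611) = 1.
1 divides 45, so solutions exist.
By Bézout, 611*(-64) + 711*(55) = 1.
So 611*(-64) ≡ 1 (mod 711); multiply by 45: y ≡ -2880 (mod 711).
Smallest nonnegative: y = -2880 mod 711 = 675.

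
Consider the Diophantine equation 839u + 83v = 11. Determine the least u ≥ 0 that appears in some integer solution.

gcd(839, 83) = 1.
1 divides 11, so solutions exist.
By Bézout, 839·(37) + 83·(-374) = 1.
Scale by 11/1 = 11: (u₀, v₀) = (407, -4114).
General solution: u = 407 + 83t, v = -4114 - 839t for integer t.
u ≥ 0: smallest is 407 mod 83 = 75 (at t = -4), with v = -758.

75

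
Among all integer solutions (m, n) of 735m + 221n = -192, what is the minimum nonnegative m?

71

gcd(735, 221) = 1.
1 divides -192, so solutions exist.
By Bézout, 735·(-89) + 221·(296) = 1.
Scale by -192/1 = -192: (m₀, n₀) = (17088, -56832).
General solution: m = 17088 + 221t, n = -56832 - 735t for integer t.
m ≥ 0: smallest is 17088 mod 221 = 71 (at t = -77), with n = -237.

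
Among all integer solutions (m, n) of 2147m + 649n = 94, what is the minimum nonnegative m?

630

gcd(2147, 649):
  2147 = 3×649 + 200
  649 = 3×200 + 49
  200 = 4×49 + 4
  49 = 12×4 + 1
  4 = 4×1
so gcd(2147, 649) = 1.
1 divides 94, so solutions exist.
Back-substitute for Bézout coefficients:
  1 = 49 - 12×4
  ... = 2147×(-159) + 649×(526)
Scale by 94/1 = 94: (m₀, n₀) = (-14946, 49444).
General solution: m = -14946 + 649t, n = 49444 - 2147t for integer t.
m ≥ 0: smallest is -14946 mod 649 = 630 (at t = 24), with n = -2084.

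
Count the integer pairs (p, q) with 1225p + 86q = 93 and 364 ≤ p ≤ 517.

gcd(1225, 86) = 1  (1225 = 14*86 + 21, 86 = 4*21 + 2, 21 = 10*2 + 1, 2 = 2*1).
Back-substituting, 1225*(41) + 86*(-584) = 1.
Scale by 93: particular solution (3813, -54312); reduce p mod 86: (29, -412).
General solution: p = 29 + 86t, q = -412 - 1225t for integer t.
364 ≤ 29 + 86t ≤ 517 gives t ∈ [4, 5], which is 2 values.

2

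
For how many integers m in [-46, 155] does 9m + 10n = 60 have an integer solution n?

gcd(10, 9) = 1  (10 = 1×9 + 1, 9 = 9×1).
Back-substituting, 9×(-1) + 10×(1) = 1.
Scale by 60: particular solution (-60, 60); reduce m mod 10: (0, 6).
General solution: m = 0 + 10t, n = 6 - 9t for integer t.
-46 ≤ 0 + 10t ≤ 155 gives t ∈ [-4, 15], which is 20 values.

20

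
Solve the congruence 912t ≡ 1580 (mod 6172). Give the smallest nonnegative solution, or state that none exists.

780

gcd(6172, 912) = 4  (6172 = 6·912 + 700, 912 = 1·700 + 212, 700 = 3·212 + 64, 212 = 3·64 + 20, 64 = 3·20 + 4, 20 = 5·4).
4 divides 1580, so solutions exist.
Back-substituting, 912·(-291) + 6172·(43) = 4.
So 912·(-291) ≡ 4 (mod 6172); multiply by 395: t ≡ -114945 (mod 1543).
Smallest nonnegative: t = -114945 mod 1543 = 780.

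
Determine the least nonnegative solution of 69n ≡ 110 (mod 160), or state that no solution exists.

gcd(160, 69) = 1.
1 divides 110, so solutions exist.
By Bézout, 69·(-51) + 160·(22) = 1.
So 69·(-51) ≡ 1 (mod 160); multiply by 110: n ≡ -5610 (mod 160).
Smallest nonnegative: n = -5610 mod 160 = 150.

150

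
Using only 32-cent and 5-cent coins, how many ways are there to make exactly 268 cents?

Need nonnegative integers with 32j + 5k = 268.
gcd(32, 5) = 1, and 32·(-2) + 5·(13) = 1.
So (j₀, k₀) = (-536, 3484); general j = -536 + 5t, k = 3484 - 32t.
j ≥ 0 ⇒ t ≥ 108; k ≥ 0 ⇒ t ≤ 108. That's 1 value of t.

1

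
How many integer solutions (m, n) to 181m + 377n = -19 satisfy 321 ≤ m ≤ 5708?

14

gcd(377, 181) = 1.
By Bézout, 181·(25) + 377·(-12) = 1.
Particular solution: (279, -134).
General solution: m = 279 + 377t, n = -134 - 181t for integer t.
321 ≤ 279 + 377t ≤ 5708 gives t ∈ [1, 14], which is 14 values.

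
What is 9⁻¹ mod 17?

2

gcd(17, 9):
  17 = 1×9 + 8
  9 = 1×8 + 1
  8 = 8×1
so gcd(17, 9) = 1.
Back-substitute for Bézout coefficients:
  1 = 9 - 1×8
  ... = 9×(2) + 17×(-1)
So 9×2 ≡ 1 (mod 17), and 2 mod 17 = 2.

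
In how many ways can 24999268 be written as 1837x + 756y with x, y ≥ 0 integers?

18

gcd(1837, 756) = 1.
By Bézout, 1837×(-107) + 756×(260) = 1.
One solution: (616, 31571).
General: x = 616 + 756t, y = 31571 - 1837t.
x ≥ 0 ⇒ t ≥ 0; y ≥ 0 ⇒ t ≤ 17. So t ∈ [0, 17]: 18 solutions.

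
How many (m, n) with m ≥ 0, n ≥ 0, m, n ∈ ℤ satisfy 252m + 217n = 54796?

7

gcd(252, 217) = 7  (252 = 1*217 + 35, 217 = 6*35 + 7, 35 = 5*7).
Back-substituting, 252*(-6) + 217*(7) = 7.
Scale by 7828: one solution is (-46968, 54796). Reduce m mod 31: (28, 220).
General: m = 28 + 31t, n = 220 - 36t.
m ≥ 0 ⇒ t ≥ 0; n ≥ 0 ⇒ t ≤ 6. So t ∈ [0, 6]: 7 solutions.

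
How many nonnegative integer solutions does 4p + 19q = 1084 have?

gcd(19, 4) = 1  (19 = 4*4 + 3, 4 = 1*3 + 1, 3 = 3*1).
Back-substituting, 4*(5) + 19*(-1) = 1.
Scale by 1084: one solution is (5420, -1084). Reduce p mod 19: (5, 56).
General: p = 5 + 19t, q = 56 - 4t.
p ≥ 0 ⇒ t ≥ 0; q ≥ 0 ⇒ t ≤ 14. So t ∈ [0, 14]: 15 solutions.

15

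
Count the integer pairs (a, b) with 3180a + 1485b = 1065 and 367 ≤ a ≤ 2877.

gcd(3180, 1485) = 15  (3180 = 2*1485 + 210, 1485 = 7*210 + 15, 210 = 14*15).
Back-substituting, 3180*(-7) + 1485*(15) = 15.
Scale by 71: particular solution (-497, 1065); reduce a mod 99: (97, -207).
General solution: a = 97 + 99t, b = -207 - 212t for integer t.
367 ≤ 97 + 99t ≤ 2877 gives t ∈ [3, 28], which is 26 values.

26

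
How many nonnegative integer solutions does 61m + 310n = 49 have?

gcd(310, 61) = 1.
By Bézout, 61×(61) + 310×(-12) = 1.
One solution: (199, -39).
General: m = 199 + 310t, n = -39 - 61t.
m ≥ 0 ⇒ t ≥ 0; n ≥ 0 ⇒ t ≤ -1. So t ∈ [0, -1]: 0 solutions.

0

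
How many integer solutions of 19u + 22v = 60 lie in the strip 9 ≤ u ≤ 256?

11

gcd(22, 19) = 1.
By Bézout, 19×(7) + 22×(-6) = 1.
Particular solution: (2, 1).
General solution: u = 2 + 22t, v = 1 - 19t for integer t.
9 ≤ 2 + 22t ≤ 256 gives t ∈ [1, 11], which is 11 values.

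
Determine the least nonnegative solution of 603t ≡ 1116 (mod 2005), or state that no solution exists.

gcd(2005, 603) = 1.
1 divides 1116, so solutions exist.
By Bézout, 603·(-133) + 2005·(40) = 1.
So 603·(-133) ≡ 1 (mod 2005); multiply by 1116: t ≡ -148428 (mod 2005).
Smallest nonnegative: t = -148428 mod 2005 = 1947.

1947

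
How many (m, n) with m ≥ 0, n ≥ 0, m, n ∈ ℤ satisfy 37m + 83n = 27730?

gcd(83, 37) = 1  (83 = 2×37 + 9, 37 = 4×9 + 1, 9 = 9×1).
Back-substituting, 37×(9) + 83×(-4) = 1.
Scale by 27730: one solution is (249570, -110920). Reduce m mod 83: (72, 302).
General: m = 72 + 83t, n = 302 - 37t.
m ≥ 0 ⇒ t ≥ 0; n ≥ 0 ⇒ t ≤ 8. So t ∈ [0, 8]: 9 solutions.

9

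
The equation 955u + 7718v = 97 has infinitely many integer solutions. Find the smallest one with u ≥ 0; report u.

89

gcd(7718, 955) = 1.
1 divides 97, so solutions exist.
By Bézout, 955×(3661) + 7718×(-453) = 1.
Scale by 97/1 = 97: (u₀, v₀) = (355117, -43941).
General solution: u = 355117 + 7718t, v = -43941 - 955t for integer t.
u ≥ 0: smallest is 355117 mod 7718 = 89 (at t = -46), with v = -11.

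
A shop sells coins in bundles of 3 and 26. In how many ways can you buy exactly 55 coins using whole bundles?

1

Need nonnegative integers with 3j + 26k = 55.
gcd(3, 26) = 1, and 3·(9) + 26·(-1) = 1.
So (j₀, k₀) = (495, -55); general j = 495 + 26t, k = -55 - 3t.
j ≥ 0 ⇒ t ≥ -19; k ≥ 0 ⇒ t ≤ -19. That's 1 value of t.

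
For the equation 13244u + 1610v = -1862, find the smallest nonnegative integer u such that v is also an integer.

gcd(13244, 1610):
  13244 = 8*1610 + 364
  1610 = 4*364 + 154
  364 = 2*154 + 56
  154 = 2*56 + 42
  56 = 1*42 + 14
  42 = 3*14
so gcd(13244, 1610) = 14.
14 divides -1862, so solutions exist.
Back-substitute for Bézout coefficients:
  14 = 56 - 1*42
  ... = 13244*(31) + 1610*(-255)
Scale by -1862/14 = -133: (u₀, v₀) = (-4123, 33915).
General solution: u = -4123 + 115t, v = 33915 - 946t for integer t.
u ≥ 0: smallest is -4123 mod 115 = 17 (at t = 36), with v = -141.

17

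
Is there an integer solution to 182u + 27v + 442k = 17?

yes

gcd(182, 27):
  182 = 6×27 + 20
  27 = 1×20 + 7
  20 = 2×7 + 6
  7 = 1×6 + 1
  6 = 6×1
so gcd(182, 27) = 1.
gcd(1, 442) = 1.
1 divides 17, so integer solutions exist.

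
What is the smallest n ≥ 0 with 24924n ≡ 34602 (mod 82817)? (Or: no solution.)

gcd(82817, 24924) = 1  (82817 = 3·24924 + 8045, 24924 = 3·8045 + 789, 8045 = 10·789 + 155, 789 = 5·155 + 14, 155 = 11·14 + 1, 14 = 14·1).
1 divides 34602, so solutions exist.
Back-substituting, 24924·(-5878) + 82817·(1769) = 1.
So 24924·(-5878) ≡ 1 (mod 82817); multiply by 34602: n ≡ -203390556 (mod 82817).
Smallest nonnegative: n = -203390556 mod 82817 = 7996.

7996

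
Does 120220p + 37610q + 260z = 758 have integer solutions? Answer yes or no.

gcd(120220, 37610) = 10  (120220 = 3·37610 + 7390, 37610 = 5·7390 + 660, 7390 = 11·660 + 130, 660 = 5·130 + 10, 130 = 13·10).
gcd(10, 260) = 10.
10 does not divide 758 (remainder 8), so no integer solutions.

no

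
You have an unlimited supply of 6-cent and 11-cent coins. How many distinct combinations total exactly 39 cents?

Need nonnegative integers with 6j + 11k = 39.
gcd(6, 11) = 1, and 6·(2) + 11·(-1) = 1.
So (j₀, k₀) = (78, -39); general j = 78 + 11t, k = -39 - 6t.
j ≥ 0 ⇒ t ≥ -7; k ≥ 0 ⇒ t ≤ -7. That's 1 value of t.

1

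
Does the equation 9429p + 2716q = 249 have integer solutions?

no

gcd(9429, 2716) = 7.
7 does not divide 249 (remainder 4), so no integer solutions.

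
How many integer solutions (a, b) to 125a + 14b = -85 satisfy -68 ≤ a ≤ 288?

25

gcd(125, 14):
  125 = 8×14 + 13
  14 = 1×13 + 1
  13 = 13×1
so gcd(125, 14) = 1.
Back-substitute for Bézout coefficients:
  1 = 14 - 1×13
  ... = 125×(-1) + 14×(9)
Scale by -85: particular solution (85, -765); reduce a mod 14: (1, -15).
General solution: a = 1 + 14t, b = -15 - 125t for integer t.
-68 ≤ 1 + 14t ≤ 288 gives t ∈ [-4, 20], which is 25 values.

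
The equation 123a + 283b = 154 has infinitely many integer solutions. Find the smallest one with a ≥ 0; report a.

137

gcd(283, 123):
  283 = 2·123 + 37
  123 = 3·37 + 12
  37 = 3·12 + 1
  12 = 12·1
so gcd(283, 123) = 1.
1 divides 154, so solutions exist.
Back-substitute for Bézout coefficients:
  1 = 37 - 3·12
  ... = 123·(-23) + 283·(10)
Scale by 154/1 = 154: (a₀, b₀) = (-3542, 1540).
General solution: a = -3542 + 283t, b = 1540 - 123t for integer t.
a ≥ 0: smallest is -3542 mod 283 = 137 (at t = 13), with b = -59.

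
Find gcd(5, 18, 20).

gcd(18, 5):
  18 = 3·5 + 3
  5 = 1·3 + 2
  3 = 1·2 + 1
  2 = 2·1
so gcd(18, 5) = 1.
gcd(1, 20) = 1.

1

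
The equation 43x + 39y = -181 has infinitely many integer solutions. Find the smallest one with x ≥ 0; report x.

23

gcd(43, 39) = 1.
1 divides -181, so solutions exist.
By Bézout, 43·(10) + 39·(-11) = 1.
Scale by -181/1 = -181: (x₀, y₀) = (-1810, 1991).
General solution: x = -1810 + 39t, y = 1991 - 43t for integer t.
x ≥ 0: smallest is -1810 mod 39 = 23 (at t = 47), with y = -30.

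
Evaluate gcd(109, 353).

1

gcd(353, 109) = 1  (353 = 3*109 + 26, 109 = 4*26 + 5, 26 = 5*5 + 1, 5 = 5*1).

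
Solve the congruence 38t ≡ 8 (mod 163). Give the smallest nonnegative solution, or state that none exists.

gcd(163, 38):
  163 = 4×38 + 11
  38 = 3×11 + 5
  11 = 2×5 + 1
  5 = 5×1
so gcd(163, 38) = 1.
1 divides 8, so solutions exist.
Back-substitute for Bézout coefficients:
  1 = 11 - 2×5
  ... = 38×(-30) + 163×(7)
So 38×(-30) ≡ 1 (mod 163); multiply by 8: t ≡ -240 (mod 163).
Smallest nonnegative: t = -240 mod 163 = 86.

86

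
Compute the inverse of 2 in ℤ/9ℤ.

5

gcd(9, 2) = 1  (9 = 4*2 + 1, 2 = 2*1).
Back-substituting, 2*(-4) + 9*(1) = 1.
So 2*-4 ≡ 1 (mod 9), and -4 mod 9 = 5.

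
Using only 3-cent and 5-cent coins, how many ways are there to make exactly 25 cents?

2

Need nonnegative integers with 3j + 5k = 25.
gcd(3, 5) = 1, and 3·(2) + 5·(-1) = 1.
So (j₀, k₀) = (50, -25); general j = 50 + 5t, k = -25 - 3t.
j ≥ 0 ⇒ t ≥ -10; k ≥ 0 ⇒ t ≤ -9. That's 2 values of t.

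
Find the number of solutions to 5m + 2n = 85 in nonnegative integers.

9

gcd(5, 2) = 1.
By Bézout, 5×(1) + 2×(-2) = 1.
One solution: (1, 40).
General: m = 1 + 2t, n = 40 - 5t.
m ≥ 0 ⇒ t ≥ 0; n ≥ 0 ⇒ t ≤ 8. So t ∈ [0, 8]: 9 solutions.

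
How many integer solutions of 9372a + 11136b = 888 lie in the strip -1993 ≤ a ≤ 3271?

gcd(11136, 9372):
  11136 = 1×9372 + 1764
  9372 = 5×1764 + 552
  1764 = 3×552 + 108
  552 = 5×108 + 12
  108 = 9×12
so gcd(11136, 9372) = 12.
Back-substitute for Bézout coefficients:
  12 = 552 - 5×108
  ... = 9372×(101) + 11136×(-85)
Scale by 74: particular solution (7474, -6290); reduce a mod 928: (50, -42).
General solution: a = 50 + 928t, b = -42 - 781t for integer t.
-1993 ≤ 50 + 928t ≤ 3271 gives t ∈ [-2, 3], which is 6 values.

6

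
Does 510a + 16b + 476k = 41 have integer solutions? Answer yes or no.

gcd(510, 16) = 2  (510 = 31*16 + 14, 16 = 1*14 + 2, 14 = 7*2).
gcd(2, 476) = 2.
2 does not divide 41 (remainder 1), so no integer solutions.

no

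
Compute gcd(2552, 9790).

gcd(9790, 2552):
  9790 = 3·2552 + 2134
  2552 = 1·2134 + 418
  2134 = 5·418 + 44
  418 = 9·44 + 22
  44 = 2·22
so gcd(9790, 2552) = 22.

22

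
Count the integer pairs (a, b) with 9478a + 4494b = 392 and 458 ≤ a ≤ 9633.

28

gcd(9478, 4494) = 14  (9478 = 2·4494 + 490, 4494 = 9·490 + 84, 490 = 5·84 + 70, 84 = 1·70 + 14, 70 = 5·14).
Back-substituting, 9478·(-55) + 4494·(116) = 14.
Scale by 28: particular solution (-1540, 3248); reduce a mod 321: (65, -137).
General solution: a = 65 + 321t, b = -137 - 677t for integer t.
458 ≤ 65 + 321t ≤ 9633 gives t ∈ [2, 29], which is 28 values.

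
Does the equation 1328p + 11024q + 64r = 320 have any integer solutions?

yes

gcd(11024, 1328) = 16.
gcd(16, 64) = 16.
16 divides 320, so integer solutions exist.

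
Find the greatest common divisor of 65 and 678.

1

gcd(678, 65) = 1  (678 = 10·65 + 28, 65 = 2·28 + 9, 28 = 3·9 + 1, 9 = 9·1).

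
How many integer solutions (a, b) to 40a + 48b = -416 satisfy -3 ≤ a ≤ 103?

18

gcd(48, 40) = 8.
By Bézout, 40×(-1) + 48×(1) = 8.
Particular solution: (4, -12).
General solution: a = 4 + 6t, b = -12 - 5t for integer t.
-3 ≤ 4 + 6t ≤ 103 gives t ∈ [-1, 16], which is 18 values.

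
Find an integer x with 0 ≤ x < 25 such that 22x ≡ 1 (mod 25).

8

gcd(25, 22) = 1  (25 = 1*22 + 3, 22 = 7*3 + 1, 3 = 3*1).
Back-substituting, 22*(8) + 25*(-7) = 1.
So 22*8 ≡ 1 (mod 25), and 8 mod 25 = 8.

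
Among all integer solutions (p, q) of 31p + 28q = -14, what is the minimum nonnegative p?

gcd(31, 28):
  31 = 1*28 + 3
  28 = 9*3 + 1
  3 = 3*1
so gcd(31, 28) = 1.
1 divides -14, so solutions exist.
Back-substitute for Bézout coefficients:
  1 = 28 - 9*3
  ... = 31*(-9) + 28*(10)
Scale by -14/1 = -14: (p₀, q₀) = (126, -140).
General solution: p = 126 + 28t, q = -140 - 31t for integer t.
p ≥ 0: smallest is 126 mod 28 = 14 (at t = -4), with q = -16.

14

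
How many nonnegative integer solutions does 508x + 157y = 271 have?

0

gcd(508, 157):
  508 = 3·157 + 37
  157 = 4·37 + 9
  37 = 4·9 + 1
  9 = 9·1
so gcd(508, 157) = 1.
Back-substitute for Bézout coefficients:
  1 = 37 - 4·9
  ... = 508·(17) + 157·(-55)
Scale by 271: one solution is (4607, -14905). Reduce x mod 157: (54, -173).
General: x = 54 + 157t, y = -173 - 508t.
x ≥ 0 ⇒ t ≥ 0; y ≥ 0 ⇒ t ≤ -1. So t ∈ [0, -1]: 0 solutions.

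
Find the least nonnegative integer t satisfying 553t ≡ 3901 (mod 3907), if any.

gcd(3907, 553) = 1.
1 divides 3901, so solutions exist.
By Bézout, 553·(-1194) + 3907·(169) = 1.
So 553·(-1194) ≡ 1 (mod 3907); multiply by 3901: t ≡ -4657794 (mod 3907).
Smallest nonnegative: t = -4657794 mod 3907 = 3257.

3257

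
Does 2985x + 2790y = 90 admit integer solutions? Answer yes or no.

yes

gcd(2985, 2790) = 15  (2985 = 1·2790 + 195, 2790 = 14·195 + 60, 195 = 3·60 + 15, 60 = 4·15).
15 divides 90, so integer solutions exist.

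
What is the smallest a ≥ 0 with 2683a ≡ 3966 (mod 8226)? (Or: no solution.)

5928

gcd(8226, 2683) = 1.
1 divides 3966, so solutions exist.
By Bézout, 2683×(883) + 8226×(-288) = 1.
So 2683×(883) ≡ 1 (mod 8226); multiply by 3966: a ≡ 3501978 (mod 8226).
Smallest nonnegative: a = 3501978 mod 8226 = 5928.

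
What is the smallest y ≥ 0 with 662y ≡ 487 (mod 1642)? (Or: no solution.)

gcd(1642, 662) = 2.
2 does not divide 487, so the congruence has no solution.

no solution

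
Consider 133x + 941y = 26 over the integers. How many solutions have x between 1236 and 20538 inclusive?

gcd(941, 133):
  941 = 7·133 + 10
  133 = 13·10 + 3
  10 = 3·3 + 1
  3 = 3·1
so gcd(941, 133) = 1.
Back-substitute for Bézout coefficients:
  1 = 10 - 3·3
  ... = 133·(-283) + 941·(40)
Scale by 26: particular solution (-7358, 1040); reduce x mod 941: (170, -24).
General solution: x = 170 + 941t, y = -24 - 133t for integer t.
1236 ≤ 170 + 941t ≤ 20538 gives t ∈ [2, 21], which is 20 values.

20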